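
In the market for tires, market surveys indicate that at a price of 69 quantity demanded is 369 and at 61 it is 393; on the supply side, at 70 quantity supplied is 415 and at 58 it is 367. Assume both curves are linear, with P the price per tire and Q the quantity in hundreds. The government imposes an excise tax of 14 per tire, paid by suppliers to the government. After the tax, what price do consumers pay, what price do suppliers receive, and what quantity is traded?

Demand slope: (393 − 369)/(61 − 69) = -3, so Qd = 576 − 3P.
Supply slope: (367 − 415)/(58 − 70) = 4, so Qs = 4P + 135.
Without the tax, 576 − 3P = 4P + 135 gives 7P = 441, so P* = 63 and Q* = 387.
With the tax collected from suppliers, supply shifts: Qs = 4(P − 14) + 135.
New equilibrium: consumers pay 71, suppliers receive 57, Q = 363. (Wedge: Pb − Ps = 14.)

Consumers pay 71; suppliers receive 57; quantity = 363.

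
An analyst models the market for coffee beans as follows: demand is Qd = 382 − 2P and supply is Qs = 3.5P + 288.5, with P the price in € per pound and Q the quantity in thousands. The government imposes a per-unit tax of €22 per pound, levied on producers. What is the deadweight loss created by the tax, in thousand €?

Deadweight loss = €308 thousand.

Without the tax, 382 − 2P = 3.5P + 288.5 gives 5.5P = 93.5, so P* = €17 and Q* = 348.
With the tax collected from producers, supply shifts: Qs = 3.5(P − 22) + 288.5.
Solving gives Q = 320 with buyers paying €31 and producers receiving €9 (the €22 wedge).
Quantity falls by |ΔQ| = |348 − 320| = 28.
DWL = ½ · t · |ΔQ| = ½ · 22 · 28 = €308.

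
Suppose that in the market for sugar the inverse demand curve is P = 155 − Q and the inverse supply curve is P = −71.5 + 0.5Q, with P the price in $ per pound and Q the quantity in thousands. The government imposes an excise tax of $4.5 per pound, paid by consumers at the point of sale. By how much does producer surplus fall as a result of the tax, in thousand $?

Inverting to Q(P) form: Qd = 155 − P; Qs = 2P + 143.
Before the tax: set 155 − P = 2P + 143 → P* = $4, Q* = 151.
With the tax collected from consumers, demand (in seller-price terms) shifts: Qd = 155 − (P + 4.5).
Solving gives Q = 148 with consumers paying $7 and producers receiving $2.5 (the $4.5 wedge).
ΔPS is the trapezoid between Q = 148 and Q = 151 of height $1.5: ½ · (151 + 148) · 1.5 = $224.25.

Producer surplus falls by $224.25 thousand.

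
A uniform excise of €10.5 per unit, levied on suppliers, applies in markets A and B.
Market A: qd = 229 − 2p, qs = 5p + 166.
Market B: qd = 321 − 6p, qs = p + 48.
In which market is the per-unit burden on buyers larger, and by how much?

Market A, by €6.

Market A: pre-tax p* = €9, q* = 211; post-tax q = 196; per-unit burden on buyers = €7.5.
Market B: pre-tax p* = €39, q* = 87; post-tax q = 78; per-unit burden on buyers = €1.5.
Difference: €7.5 vs €1.5 → market A is larger by €6.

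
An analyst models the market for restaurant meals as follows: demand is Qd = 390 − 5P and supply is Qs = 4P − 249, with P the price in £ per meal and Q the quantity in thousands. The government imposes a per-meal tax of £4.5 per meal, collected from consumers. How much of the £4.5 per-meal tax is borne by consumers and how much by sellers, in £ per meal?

Before the tax: set 390 − 5P = 4P − 249 → P* = £71, Q* = 35.
With the tax collected from consumers, demand (in seller-price terms) shifts: Qd = 390 − 5(P + 4.5).
Solving gives Q = 25 with consumers paying £73 and sellers receiving £68.5 (the £4.5 wedge).
Burden on consumers: £2; on sellers: £2.5. (They sum to £4.5.)

Consumers bear £2 per meal; sellers bear £2.5 per meal.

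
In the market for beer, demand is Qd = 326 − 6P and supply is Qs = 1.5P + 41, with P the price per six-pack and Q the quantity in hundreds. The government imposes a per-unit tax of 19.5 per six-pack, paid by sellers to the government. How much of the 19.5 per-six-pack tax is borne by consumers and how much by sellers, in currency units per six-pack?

Before the tax: set 326 − 6P = 1.5P + 41 → P* = 38, Q* = 98.
With the tax collected from sellers, supply shifts: Qs = 1.5(P − 19.5) + 41.
Solving gives Q = 74.6 with consumers paying 41.9 and sellers receiving 22.4 (the 19.5 wedge).
Burden on consumers: 3.9; on sellers: 15.6. (They sum to 19.5.)

Consumers bear 3.9 per six-pack; sellers bear 15.6 per six-pack.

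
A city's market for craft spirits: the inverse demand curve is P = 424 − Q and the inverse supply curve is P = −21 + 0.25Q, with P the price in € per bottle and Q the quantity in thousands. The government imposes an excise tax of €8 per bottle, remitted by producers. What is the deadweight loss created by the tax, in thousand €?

Deadweight loss = €25.6 thousand.

Rewrite in direct form: Qd = 424 − P and Qs = 4P + 84.
Before the tax: set 424 − P = 4P + 84 → P* = €68, Q* = 356.
With the tax collected from producers, supply shifts: Qs = 4(P − 8) + 84.
New equilibrium: buyers pay €74.4, producers receive €66.4, Q = 349.6. (Wedge: Pb − Ps = 8.)
Quantity falls by |ΔQ| = |356 − 349.6| = 6.4.
DWL = ½ · t · |ΔQ| = ½ · 8 · 6.4 = €25.6.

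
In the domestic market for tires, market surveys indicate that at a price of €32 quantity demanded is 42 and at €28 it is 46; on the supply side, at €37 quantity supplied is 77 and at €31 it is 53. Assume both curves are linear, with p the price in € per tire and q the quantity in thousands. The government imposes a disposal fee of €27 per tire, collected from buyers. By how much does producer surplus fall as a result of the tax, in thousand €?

Demand slope: (46 − 42)/(28 − 32) = -1, so qd = 74 − p.
Supply slope: (53 − 77)/(31 − 37) = 4, so qs = 4p − 71.
Without the tax, 74 − p = 4p − 71 gives 5p = 145, so p* = €29 and q* = 45.
With the tax collected from buyers, demand (in seller-price terms) shifts: qd = 74 − (p + 27).
Solving gives q = 23.4 with buyers paying €50.6 and sellers receiving €23.6 (the €27 wedge).
ΔPS is the trapezoid between Q = 23.4 and Q = 45 of height €5.4: ½ · (45 + 23.4) · 5.4 = €184.68.

Producer surplus falls by €184.68 thousand.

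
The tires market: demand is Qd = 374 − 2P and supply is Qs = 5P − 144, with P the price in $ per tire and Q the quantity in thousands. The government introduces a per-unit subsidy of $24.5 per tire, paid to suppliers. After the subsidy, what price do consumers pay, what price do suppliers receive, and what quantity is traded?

Consumers pay $56.5; suppliers receive $81; quantity = 261.

Before the subsidy: set 374 − 2P = 5P − 144 → P* = $74, Q* = 226.
With a per-unit subsidy paid to suppliers, each receives P + 24.5 per unit sold, so supply becomes Qs = 5(P + 24.5) − 144.
New equilibrium: consumers pay $56.5, suppliers receive $81, Q = 261. (Wedge: Pb − Ps = −24.5.)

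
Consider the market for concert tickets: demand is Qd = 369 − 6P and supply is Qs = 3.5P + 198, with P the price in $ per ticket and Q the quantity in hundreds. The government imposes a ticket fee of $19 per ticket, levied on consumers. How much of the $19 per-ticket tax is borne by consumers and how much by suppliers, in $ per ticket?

Without the tax, 369 − 6P = 3.5P + 198 gives 9.5P = 171, so P* = $18 and Q* = 261.
With the tax collected from consumers, demand (in seller-price terms) shifts: Qd = 369 − 6(P + 19).
New equilibrium: consumers pay $25, suppliers receive $6, Q = 219. (Wedge: Pb − Ps = 19.)
Burden on consumers: $7; on suppliers: $12. (They sum to $19.)
The less price-elastic side of the market bears the larger share of a per-unit tax.

Consumers bear $7 per ticket; suppliers bear $12 per ticket.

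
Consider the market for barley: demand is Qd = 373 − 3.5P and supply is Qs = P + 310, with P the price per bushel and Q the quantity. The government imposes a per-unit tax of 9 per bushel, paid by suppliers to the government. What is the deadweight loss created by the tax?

Without the tax, 373 − 3.5P = P + 310 gives 4.5P = 63, so P* = 14 and Q* = 324.
With the tax collected from suppliers, supply shifts: Qs = (P − 9) + 310.
Solving gives Q = 317 with consumers paying 16 and suppliers receiving 7 (the 9 wedge).
Quantity falls by |ΔQ| = |324 − 317| = 7.
DWL = ½ · t · |ΔQ| = ½ · 9 · 7 = 31.5.

Deadweight loss = 31.5.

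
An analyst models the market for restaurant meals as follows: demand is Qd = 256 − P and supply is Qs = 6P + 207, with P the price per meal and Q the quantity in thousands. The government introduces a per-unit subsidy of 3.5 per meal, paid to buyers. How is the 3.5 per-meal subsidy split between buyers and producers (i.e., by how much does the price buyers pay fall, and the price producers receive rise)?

Buyers gain 3 per meal; producers gain 0.5 per meal.

Without the subsidy, 256 − P = 6P + 207 gives 7P = 49, so P* = 7 and Q* = 249.
With a per-unit subsidy paid to buyers, each effectively pays P − 3.5, so demand becomes Qd = 256 − (P − 3.5).
New equilibrium: buyers pay 4, producers receive 7.5, Q = 252. (Wedge: Pb − Ps = −3.5.)
Gain to buyers: 3; to producers: 0.5. (They sum to 3.5.)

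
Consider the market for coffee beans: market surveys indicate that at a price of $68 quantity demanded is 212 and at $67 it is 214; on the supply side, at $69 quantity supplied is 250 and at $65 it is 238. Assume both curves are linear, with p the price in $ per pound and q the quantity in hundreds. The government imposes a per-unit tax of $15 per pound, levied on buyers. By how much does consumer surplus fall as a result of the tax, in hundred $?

Demand slope: (214 − 212)/(67 − 68) = -2, so qd = 348 − 2p.
Supply slope: (238 − 250)/(65 − 69) = 3, so qs = 3p + 43.
Before the tax: set 348 − 2p = 3p + 43 → p* = $61, q* = 226.
With the tax collected from buyers, demand (in seller-price terms) shifts: qd = 348 − 2(p + 15).
New equilibrium: buyers pay $70, suppliers receive $55, q = 208. (Wedge: pb − ps = 15.)
ΔCS is the trapezoid between Q = 208 and Q = 226 of height $9: ½ · (226 + 208) · 9 = $1953.

Consumer surplus falls by $1953 hundred.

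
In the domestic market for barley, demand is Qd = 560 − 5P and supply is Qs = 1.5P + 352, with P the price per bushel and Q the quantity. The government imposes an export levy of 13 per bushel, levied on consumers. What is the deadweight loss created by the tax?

Without the tax, 560 − 5P = 1.5P + 352 gives 6.5P = 208, so P* = 32 and Q* = 400.
With the tax collected from consumers, demand (in seller-price terms) shifts: Qd = 560 − 5(P + 13).
Solving gives Q = 385 with consumers paying 35 and producers receiving 22 (the 13 wedge).
Quantity falls by |ΔQ| = |400 − 385| = 15.
DWL = ½ · t · |ΔQ| = ½ · 13 · 15 = 97.5.

Deadweight loss = 97.5.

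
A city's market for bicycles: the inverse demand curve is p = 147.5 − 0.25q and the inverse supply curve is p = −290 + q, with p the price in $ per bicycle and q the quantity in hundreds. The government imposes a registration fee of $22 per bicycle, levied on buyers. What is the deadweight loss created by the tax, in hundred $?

Deadweight loss = $193.6 hundred.

Inverting to q(p) form: qd = 590 − 4p; qs = p + 290.
Before the tax: set 590 − 4p = p + 290 → p* = $60, q* = 350.
With the tax collected from buyers, demand (in seller-price terms) shifts: qd = 590 − 4(p + 22).
New equilibrium: buyers pay $64.4, suppliers receive $42.4, q = 332.4. (Wedge: pb − ps = 22.)
Quantity falls by |ΔQ| = |350 − 332.4| = 17.6.
DWL = ½ · t · |ΔQ| = ½ · 22 · 17.6 = $193.6.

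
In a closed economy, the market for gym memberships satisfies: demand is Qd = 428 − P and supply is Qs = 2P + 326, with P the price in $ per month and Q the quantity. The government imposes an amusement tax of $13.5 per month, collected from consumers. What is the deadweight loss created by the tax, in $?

Deadweight loss = $60.75.

Without the tax, 428 − P = 2P + 326 gives 3P = 102, so P* = $34 and Q* = 394.
With the tax collected from consumers, demand (in seller-price terms) shifts: Qd = 428 − (P + 13.5).
New equilibrium: consumers pay $43, producers receive $29.5, Q = 385. (Wedge: Pb − Ps = 13.5.)
Quantity falls by |ΔQ| = |394 − 385| = 9.
DWL = ½ · t · |ΔQ| = ½ · 13.5 · 9 = $60.75.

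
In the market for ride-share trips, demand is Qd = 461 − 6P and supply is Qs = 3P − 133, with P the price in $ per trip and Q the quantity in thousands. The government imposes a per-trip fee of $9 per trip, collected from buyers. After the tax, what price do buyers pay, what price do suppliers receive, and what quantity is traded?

Buyers pay $69; suppliers receive $60; quantity = 47.

Before the tax: set 461 − 6P = 3P − 133 → P* = $66, Q* = 65.
With the tax collected from buyers, demand (in seller-price terms) shifts: Qd = 461 − 6(P + 9).
Solving gives Q = 47 with buyers paying $69 and suppliers receiving $60 (the $9 wedge).
The less price-elastic side of the market bears the larger share of a per-unit tax.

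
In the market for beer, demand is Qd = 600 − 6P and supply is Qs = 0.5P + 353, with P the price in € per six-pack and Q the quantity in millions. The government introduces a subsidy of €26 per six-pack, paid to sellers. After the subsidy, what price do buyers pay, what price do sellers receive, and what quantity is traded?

Before the subsidy: set 600 − 6P = 0.5P + 353 → P* = €38, Q* = 372.
With a per-unit subsidy paid to sellers, each receives P + 26 per unit sold, so supply becomes Qs = 0.5(P + 26) + 353.
New equilibrium: buyers pay €36, sellers receive €62, Q = 384. (Wedge: Pb − Ps = −26.)

Buyers pay €36; sellers receive €62; quantity = 384.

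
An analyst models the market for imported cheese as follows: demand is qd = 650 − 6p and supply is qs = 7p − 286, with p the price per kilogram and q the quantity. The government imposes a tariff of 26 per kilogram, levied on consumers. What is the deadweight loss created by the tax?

Without the tax, 650 − 6p = 7p − 286 gives 13p = 936, so p* = 72 and q* = 218.
With the tax collected from consumers, demand (in seller-price terms) shifts: qd = 650 − 6(p + 26).
New equilibrium: consumers pay 86, sellers receive 60, q = 134. (Wedge: pb − ps = 26.)
Quantity falls by |ΔQ| = |218 − 134| = 84.
DWL = ½ · t · |ΔQ| = ½ · 26 · 84 = 1092.

Deadweight loss = 1092.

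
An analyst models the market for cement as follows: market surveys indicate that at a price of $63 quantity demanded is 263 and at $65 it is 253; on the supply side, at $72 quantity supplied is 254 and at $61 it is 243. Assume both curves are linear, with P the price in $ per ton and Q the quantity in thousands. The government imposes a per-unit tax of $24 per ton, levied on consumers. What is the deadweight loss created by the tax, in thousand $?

Demand slope: (253 − 263)/(65 − 63) = -5, so Qd = 578 − 5P.
Supply slope: (243 − 254)/(61 − 72) = 1, so Qs = P + 182.
Before the tax: set 578 − 5P = P + 182 → P* = $66, Q* = 248.
With the tax collected from consumers, demand (in seller-price terms) shifts: Qd = 578 − 5(P + 24).
New equilibrium: consumers pay $70, suppliers receive $46, Q = 228. (Wedge: Pb − Ps = 24.)
Quantity falls by |ΔQ| = |248 − 228| = 20.
DWL = ½ · t · |ΔQ| = ½ · 24 · 20 = $240.

Deadweight loss = $240 thousand.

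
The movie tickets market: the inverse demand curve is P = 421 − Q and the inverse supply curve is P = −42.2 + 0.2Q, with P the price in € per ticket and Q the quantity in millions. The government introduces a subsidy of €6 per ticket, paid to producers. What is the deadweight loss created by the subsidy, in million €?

Deadweight loss = €15 million.

Inverting to Q(P) form: Qd = 421 − P; Qs = 5P + 211.
Before the subsidy: set 421 − P = 5P + 211 → P* = €35, Q* = 386.
With a per-unit subsidy paid to producers, each receives P + 6 per unit sold, so supply becomes Qs = 5(P + 6) + 211.
New equilibrium: consumers pay €30, producers receive €36, Q = 391. (Wedge: Pb − Ps = −6.)
Quantity rises by |ΔQ| = |386 − 391| = 5.
DWL = ½ · t · |ΔQ| = ½ · 6 · 5 = €15.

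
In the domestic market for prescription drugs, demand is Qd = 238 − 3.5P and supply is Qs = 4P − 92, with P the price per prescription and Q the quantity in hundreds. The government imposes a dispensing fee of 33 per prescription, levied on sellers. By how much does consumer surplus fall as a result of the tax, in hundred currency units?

Before the tax: set 238 − 3.5P = 4P − 92 → P* = 44, Q* = 84.
With the tax collected from sellers, supply shifts: Qs = 4(P − 33) − 92.
New equilibrium: buyers pay 61.6, sellers receive 28.6, Q = 22.4. (Wedge: Pb − Ps = 33.)
ΔCS is the trapezoid between Q = 22.4 and Q = 84 of height 17.6: ½ · (84 + 22.4) · 17.6 = 936.32.

Consumer surplus falls by 936.32 hundred.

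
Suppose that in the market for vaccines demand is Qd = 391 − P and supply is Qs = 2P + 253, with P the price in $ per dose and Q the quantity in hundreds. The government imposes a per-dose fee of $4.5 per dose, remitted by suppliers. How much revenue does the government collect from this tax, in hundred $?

Tax revenue = $1539 hundred.

Without the tax, 391 − P = 2P + 253 gives 3P = 138, so P* = $46 and Q* = 345.
With the tax collected from suppliers, supply shifts: Qs = 2(P − 4.5) + 253.
New equilibrium: buyers pay $49, suppliers receive $44.5, Q = 342. (Wedge: Pb − Ps = 4.5.)
Revenue = t · Q = 4.5 · 342 = $1539.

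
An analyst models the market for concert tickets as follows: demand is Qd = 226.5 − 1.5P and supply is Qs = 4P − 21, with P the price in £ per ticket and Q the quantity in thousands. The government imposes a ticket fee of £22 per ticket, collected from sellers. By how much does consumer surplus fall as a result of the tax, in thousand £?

Before the tax: set 226.5 − 1.5P = 4P − 21 → P* = £45, Q* = 159.
With the tax collected from sellers, supply shifts: Qs = 4(P − 22) − 21.
Solving gives Q = 135 with consumers paying £61 and sellers receiving £39 (the £22 wedge).
ΔCS is the trapezoid between Q = 135 and Q = 159 of height £16: ½ · (159 + 135) · 16 = £2352.

Consumer surplus falls by £2352 thousand.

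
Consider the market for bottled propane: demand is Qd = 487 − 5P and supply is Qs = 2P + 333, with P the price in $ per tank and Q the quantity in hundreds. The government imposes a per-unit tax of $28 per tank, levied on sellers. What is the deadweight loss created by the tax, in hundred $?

Deadweight loss = $560 hundred.

Before the tax: set 487 − 5P = 2P + 333 → P* = $22, Q* = 377.
With the tax collected from sellers, supply shifts: Qs = 2(P − 28) + 333.
New equilibrium: consumers pay $30, sellers receive $2, Q = 337. (Wedge: Pb − Ps = 28.)
Quantity falls by |ΔQ| = |377 − 337| = 40.
DWL = ½ · t · |ΔQ| = ½ · 28 · 40 = $560.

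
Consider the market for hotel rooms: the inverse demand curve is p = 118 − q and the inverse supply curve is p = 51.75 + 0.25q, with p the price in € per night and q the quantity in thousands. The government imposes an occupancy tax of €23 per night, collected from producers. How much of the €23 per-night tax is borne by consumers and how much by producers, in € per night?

Inverting to q(p) form: qd = 118 − p; qs = 4p − 207.
Before the tax: set 118 − p = 4p − 207 → p* = €65, q* = 53.
With the tax collected from producers, supply shifts: qs = 4(p − 23) − 207.
New equilibrium: consumers pay €83.4, producers receive €60.4, q = 34.6. (Wedge: pb − ps = 23.)
Burden on consumers: €18.4; on producers: €4.6. (They sum to €23.)

Consumers bear €18.4 per night; producers bear €4.6 per night.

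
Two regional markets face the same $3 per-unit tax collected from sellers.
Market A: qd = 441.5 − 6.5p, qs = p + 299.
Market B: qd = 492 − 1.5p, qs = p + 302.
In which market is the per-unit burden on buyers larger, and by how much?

Market B, by $0.8.

Market A: pre-tax p* = $19, q* = 318; post-tax q = 315.4; per-unit burden on buyers = $0.4.
Market B: pre-tax p* = $76, q* = 378; post-tax q = 376.2; per-unit burden on buyers = $1.2.
Difference: $0.4 vs $1.2 → market B is larger by $0.8.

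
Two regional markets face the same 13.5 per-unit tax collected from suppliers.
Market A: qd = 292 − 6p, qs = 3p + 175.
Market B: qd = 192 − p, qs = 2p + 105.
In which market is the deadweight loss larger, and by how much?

Market A: pre-tax p* = 13, q* = 214; post-tax q = 187; deadweight loss = 182.25.
Market B: pre-tax p* = 29, q* = 163; post-tax q = 154; deadweight loss = 60.75.
Difference: 182.25 vs 60.75 → market A is larger by 121.5.

Market A, by 121.5.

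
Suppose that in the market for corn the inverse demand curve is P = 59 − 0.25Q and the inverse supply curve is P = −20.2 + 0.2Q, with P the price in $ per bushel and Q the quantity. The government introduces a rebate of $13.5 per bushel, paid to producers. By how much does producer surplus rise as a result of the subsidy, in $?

Inverting to Q(P) form: Qd = 236 − 4P; Qs = 5P + 101.
Before the subsidy: set 236 − 4P = 5P + 101 → P* = $15, Q* = 176.
With a per-unit subsidy paid to producers, each receives P + 13.5 per unit sold, so supply becomes Qs = 5(P + 13.5) + 101.
Solving gives Q = 206 with buyers paying $7.5 and producers receiving $21 (the $13.5 wedge).
ΔPS is the trapezoid between Q = 206 and Q = 176 of height $6: ½ · (176 + 206) · 6 = $1146.

Producer surplus rises by $1146.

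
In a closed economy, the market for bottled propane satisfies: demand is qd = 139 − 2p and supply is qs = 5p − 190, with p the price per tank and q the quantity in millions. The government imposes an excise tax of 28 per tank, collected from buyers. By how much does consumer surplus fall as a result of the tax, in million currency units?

Consumer surplus falls by 500 million.

Without the tax, 139 − 2p = 5p − 190 gives 7p = 329, so p* = 47 and q* = 45.
With the tax collected from buyers, demand (in seller-price terms) shifts: qd = 139 − 2(p + 28).
New equilibrium: buyers pay 67, producers receive 39, q = 5. (Wedge: pb − ps = 28.)
ΔCS is the trapezoid between Q = 5 and Q = 45 of height 20: ½ · (45 + 5) · 20 = 500.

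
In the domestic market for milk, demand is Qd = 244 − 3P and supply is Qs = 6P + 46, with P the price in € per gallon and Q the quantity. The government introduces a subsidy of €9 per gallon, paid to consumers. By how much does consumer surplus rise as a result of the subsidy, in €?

Before the subsidy: set 244 − 3P = 6P + 46 → P* = €22, Q* = 178.
With a per-unit subsidy paid to consumers, each effectively pays P − 9, so demand becomes Qd = 244 − 3(P − 9).
Solving gives Q = 196 with consumers paying €16 and sellers receiving €25 (the €9 wedge).
ΔCS is the trapezoid between Q = 196 and Q = 178 of height €6: ½ · (178 + 196) · 6 = €1122.

Consumer surplus rises by €1122.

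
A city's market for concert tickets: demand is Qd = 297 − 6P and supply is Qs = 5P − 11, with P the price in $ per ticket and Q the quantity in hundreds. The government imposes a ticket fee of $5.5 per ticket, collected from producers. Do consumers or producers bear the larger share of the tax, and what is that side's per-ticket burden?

Without the tax, 297 − 6P = 5P − 11 gives 11P = 308, so P* = $28 and Q* = 129.
With the tax collected from producers, supply shifts: Qs = 5(P − 5.5) − 11.
New equilibrium: consumers pay $30.5, producers receive $25, Q = 114. (Wedge: Pb − Ps = 5.5.)
Per-ticket burden: consumers $2.5, producers $3.
Producers take the larger share because supply is less price-elastic here (demand slope 6 vs supply slope 5).

Producers bear the larger share: $3 per ticket.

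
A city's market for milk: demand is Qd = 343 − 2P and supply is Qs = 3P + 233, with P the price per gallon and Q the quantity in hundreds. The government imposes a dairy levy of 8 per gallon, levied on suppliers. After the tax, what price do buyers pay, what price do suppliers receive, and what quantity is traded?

Buyers pay 26.8; suppliers receive 18.8; quantity = 289.4.

Without the tax, 343 − 2P = 3P + 233 gives 5P = 110, so P* = 22 and Q* = 299.
With the tax collected from suppliers, supply shifts: Qs = 3(P − 8) + 233.
New equilibrium: buyers pay 26.8, suppliers receive 18.8, Q = 289.4. (Wedge: Pb − Ps = 8.)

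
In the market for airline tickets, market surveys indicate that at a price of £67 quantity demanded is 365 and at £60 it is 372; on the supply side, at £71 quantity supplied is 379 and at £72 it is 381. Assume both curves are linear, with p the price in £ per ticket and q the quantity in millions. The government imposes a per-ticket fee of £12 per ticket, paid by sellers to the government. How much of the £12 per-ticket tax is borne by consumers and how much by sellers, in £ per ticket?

Consumers bear £8 per ticket; sellers bear £4 per ticket.

Demand slope: (372 − 365)/(60 − 67) = -1, so qd = 432 − p.
Supply slope: (381 − 379)/(72 − 71) = 2, so qs = 2p + 237.
Without the tax, 432 − p = 2p + 237 gives 3p = 195, so p* = £65 and q* = 367.
With the tax collected from sellers, supply shifts: qs = 2(p − 12) + 237.
Solving gives q = 359 with consumers paying £73 and sellers receiving £61 (the £12 wedge).
Burden on consumers: £8; on sellers: £4. (They sum to £12.)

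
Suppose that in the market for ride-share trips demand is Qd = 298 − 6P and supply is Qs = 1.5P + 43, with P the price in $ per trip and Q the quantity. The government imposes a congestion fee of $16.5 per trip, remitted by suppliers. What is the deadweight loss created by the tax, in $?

Before the tax: set 298 − 6P = 1.5P + 43 → P* = $34, Q* = 94.
With the tax collected from suppliers, supply shifts: Qs = 1.5(P − 16.5) + 43.
New equilibrium: buyers pay $37.3, suppliers receive $20.8, Q = 74.2. (Wedge: Pb − Ps = 16.5.)
Quantity falls by |ΔQ| = |94 − 74.2| = 19.8.
DWL = ½ · t · |ΔQ| = ½ · 16.5 · 19.8 = $163.35.

Deadweight loss = $163.35.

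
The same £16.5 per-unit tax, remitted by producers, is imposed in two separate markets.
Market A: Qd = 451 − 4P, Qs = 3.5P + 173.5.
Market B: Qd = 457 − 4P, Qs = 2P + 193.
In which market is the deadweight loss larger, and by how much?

Market A, by £72.6.

Market A: pre-tax P* = £37, Q* = 303; post-tax Q = 272.2; deadweight loss = £254.1.
Market B: pre-tax P* = £44, Q* = 281; post-tax Q = 259; deadweight loss = £181.5.
Difference: £254.1 vs £181.5 → market A is larger by £72.6.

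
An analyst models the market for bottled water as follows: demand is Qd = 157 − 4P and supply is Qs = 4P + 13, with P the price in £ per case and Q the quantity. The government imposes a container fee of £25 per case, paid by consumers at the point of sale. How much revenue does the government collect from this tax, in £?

Without the tax, 157 − 4P = 4P + 13 gives 8P = 144, so P* = £18 and Q* = 85.
With the tax collected from consumers, demand (in seller-price terms) shifts: Qd = 157 − 4(P + 25).
New equilibrium: consumers pay £30.5, sellers receive £5.5, Q = 35. (Wedge: Pb − Ps = 25.)
Revenue = t · Q = 25 · 35 = £875.

Tax revenue = £875.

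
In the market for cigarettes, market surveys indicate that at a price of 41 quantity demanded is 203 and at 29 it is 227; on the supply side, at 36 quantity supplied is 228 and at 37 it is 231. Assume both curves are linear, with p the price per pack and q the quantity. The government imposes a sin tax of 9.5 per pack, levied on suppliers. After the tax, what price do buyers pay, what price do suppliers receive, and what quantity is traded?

Buyers pay 38.7; suppliers receive 29.2; quantity = 207.6.

Demand slope: (227 − 203)/(29 − 41) = -2, so qd = 285 − 2p.
Supply slope: (231 − 228)/(37 − 36) = 3, so qs = 3p + 120.
Before the tax: set 285 − 2p = 3p + 120 → p* = 33, q* = 219.
With the tax collected from suppliers, supply shifts: qs = 3(p − 9.5) + 120.
Solving gives q = 207.6 with buyers paying 38.7 and suppliers receiving 29.2 (the 9.5 wedge).
The less price-elastic side of the market bears the larger share of a per-unit tax.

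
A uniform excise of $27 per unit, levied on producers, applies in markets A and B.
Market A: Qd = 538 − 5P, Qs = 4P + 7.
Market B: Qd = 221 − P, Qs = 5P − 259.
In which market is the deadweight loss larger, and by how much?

Market A: pre-tax P* = $59, Q* = 243; post-tax Q = 183; deadweight loss = $810.
Market B: pre-tax P* = $80, Q* = 141; post-tax Q = 118.5; deadweight loss = $303.75.
Difference: $810 vs $303.75 → market A is larger by $506.25.

Market A, by $506.25.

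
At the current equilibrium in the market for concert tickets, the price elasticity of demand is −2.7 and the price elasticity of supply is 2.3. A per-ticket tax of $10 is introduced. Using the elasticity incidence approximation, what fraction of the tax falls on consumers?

Consumers' share ≈ 0.46.

Incidence ratio: consumers' share ≈ εs / (εs + |εd|) = 2.3 / (2.3 + 2.7) = 0.46.
Supply is the less elastic side, so consumers bear the smaller share.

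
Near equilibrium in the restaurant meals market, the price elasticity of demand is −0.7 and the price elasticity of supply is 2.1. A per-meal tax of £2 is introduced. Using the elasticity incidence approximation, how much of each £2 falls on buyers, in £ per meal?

Incidence ratio: buyers' share ≈ εs / (εs + |εd|) = 2.1 / (2.1 + 0.7) = 0.75.
So buyers bear ≈ 0.75 × £2 = £1.5; producers bear £0.5.

Buyers bear ≈ £1.5 per meal.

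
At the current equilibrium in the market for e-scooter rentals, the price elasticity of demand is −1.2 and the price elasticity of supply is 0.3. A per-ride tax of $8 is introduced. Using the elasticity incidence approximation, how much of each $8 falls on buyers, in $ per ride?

Buyers bear ≈ $1.6 per ride.

Incidence ratio: buyers' share ≈ εs / (εs + |εd|) = 0.3 / (0.3 + 1.2) = 0.2.
So buyers bear ≈ 0.2 × $8 = $1.6; sellers bear $6.4.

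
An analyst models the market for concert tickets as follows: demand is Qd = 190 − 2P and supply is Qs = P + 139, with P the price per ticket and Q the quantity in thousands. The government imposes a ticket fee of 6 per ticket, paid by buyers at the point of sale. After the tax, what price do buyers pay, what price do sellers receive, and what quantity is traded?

Buyers pay 19; sellers receive 13; quantity = 152.

Without the tax, 190 − 2P = P + 139 gives 3P = 51, so P* = 17 and Q* = 156.
With the tax collected from buyers, demand (in seller-price terms) shifts: Qd = 190 − 2(P + 6).
New equilibrium: buyers pay 19, sellers receive 13, Q = 152. (Wedge: Pb − Ps = 6.)
The less price-elastic side of the market bears the larger share of a per-unit tax.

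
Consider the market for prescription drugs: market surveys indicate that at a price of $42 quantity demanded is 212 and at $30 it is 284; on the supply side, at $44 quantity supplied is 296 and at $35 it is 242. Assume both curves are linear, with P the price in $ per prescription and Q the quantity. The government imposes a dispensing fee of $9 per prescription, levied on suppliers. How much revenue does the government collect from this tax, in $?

Demand slope: (284 − 212)/(30 − 42) = -6, so Qd = 464 − 6P.
Supply slope: (242 − 296)/(35 − 44) = 6, so Qs = 6P + 32.
Without the tax, 464 − 6P = 6P + 32 gives 12P = 432, so P* = $36 and Q* = 248.
With the tax collected from suppliers, supply shifts: Qs = 6(P − 9) + 32.
Solving gives Q = 221 with consumers paying $40.5 and suppliers receiving $31.5 (the $9 wedge).
Revenue = t · Q = 9 · 221 = $1989.

Tax revenue = $1989.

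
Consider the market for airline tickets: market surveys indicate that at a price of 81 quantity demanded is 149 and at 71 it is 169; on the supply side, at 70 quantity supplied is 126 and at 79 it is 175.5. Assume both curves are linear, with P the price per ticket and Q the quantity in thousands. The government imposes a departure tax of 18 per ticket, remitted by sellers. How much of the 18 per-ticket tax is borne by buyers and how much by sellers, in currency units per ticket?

Demand slope: (169 − 149)/(71 − 81) = -2, so Qd = 311 − 2P.
Supply slope: (175.5 − 126)/(79 − 70) = 5.5, so Qs = 5.5P − 259.
Before the tax: set 311 − 2P = 5.5P − 259 → P* = 76, Q* = 159.
With the tax collected from sellers, supply shifts: Qs = 5.5(P − 18) − 259.
Solving gives Q = 132.6 with buyers paying 89.2 and sellers receiving 71.2 (the 18 wedge).
Burden on buyers: 13.2; on sellers: 4.8. (They sum to 18.)

Buyers bear 13.2 per ticket; sellers bear 4.8 per ticket.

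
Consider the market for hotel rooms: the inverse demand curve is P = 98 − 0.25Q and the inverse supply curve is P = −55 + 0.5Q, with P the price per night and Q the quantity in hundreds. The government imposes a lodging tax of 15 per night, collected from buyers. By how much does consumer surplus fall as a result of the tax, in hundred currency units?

Rewrite in direct form: Qd = 392 − 4P and Qs = 2P + 110.
Without the tax, 392 − 4P = 2P + 110 gives 6P = 282, so P* = 47 and Q* = 204.
With the tax collected from buyers, demand (in seller-price terms) shifts: Qd = 392 − 4(P + 15).
Solving gives Q = 184 with buyers paying 52 and suppliers receiving 37 (the 15 wedge).
ΔCS is the trapezoid between Q = 184 and Q = 204 of height 5: ½ · (204 + 184) · 5 = 970.

Consumer surplus falls by 970 hundred.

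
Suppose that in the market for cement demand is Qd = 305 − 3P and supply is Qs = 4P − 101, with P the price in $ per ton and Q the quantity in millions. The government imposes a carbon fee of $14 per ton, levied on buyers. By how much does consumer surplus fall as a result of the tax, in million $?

Before the tax: set 305 − 3P = 4P − 101 → P* = $58, Q* = 131.
With the tax collected from buyers, demand (in seller-price terms) shifts: Qd = 305 − 3(P + 14).
Solving gives Q = 107 with buyers paying $66 and producers receiving $52 (the $14 wedge).
ΔCS is the trapezoid between Q = 107 and Q = 131 of height $8: ½ · (131 + 107) · 8 = $952.

Consumer surplus falls by $952 million.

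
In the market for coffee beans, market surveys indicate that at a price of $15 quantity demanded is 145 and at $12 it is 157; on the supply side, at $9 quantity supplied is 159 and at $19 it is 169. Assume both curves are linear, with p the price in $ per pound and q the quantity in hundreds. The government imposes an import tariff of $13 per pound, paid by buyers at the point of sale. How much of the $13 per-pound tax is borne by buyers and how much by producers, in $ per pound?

Buyers bear $2.6 per pound; producers bear $10.4 per pound.

Demand slope: (157 − 145)/(12 − 15) = -4, so qd = 205 − 4p.
Supply slope: (169 − 159)/(19 − 9) = 1, so qs = p + 150.
Before the tax: set 205 − 4p = p + 150 → p* = $11, q* = 161.
With the tax collected from buyers, demand (in seller-price terms) shifts: qd = 205 − 4(p + 13).
Solving gives q = 150.6 with buyers paying $13.6 and producers receiving $0.6 (the $13 wedge).
Burden on buyers: $2.6; on producers: $10.4. (They sum to $13.)
The less price-elastic side of the market bears the larger share of a per-unit tax.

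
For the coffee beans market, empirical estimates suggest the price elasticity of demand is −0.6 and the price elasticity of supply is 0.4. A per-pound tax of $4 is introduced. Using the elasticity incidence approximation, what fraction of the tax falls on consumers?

Consumers' share ≈ 0.4.

Incidence ratio: consumers' share ≈ εs / (εs + |εd|) = 0.4 / (0.4 + 0.6) = 0.4.
Supply is the less elastic side, so consumers bear the smaller share.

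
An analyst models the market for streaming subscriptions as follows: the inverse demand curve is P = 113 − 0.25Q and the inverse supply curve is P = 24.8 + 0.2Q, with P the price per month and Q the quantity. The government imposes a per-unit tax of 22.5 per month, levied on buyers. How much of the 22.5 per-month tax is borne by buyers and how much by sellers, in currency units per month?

Inverting to Q(P) form: Qd = 452 − 4P; Qs = 5P − 124.
Before the tax: set 452 − 4P = 5P − 124 → P* = 64, Q* = 196.
With the tax collected from buyers, demand (in seller-price terms) shifts: Qd = 452 − 4(P + 22.5).
Solving gives Q = 146 with buyers paying 76.5 and sellers receiving 54 (the 22.5 wedge).
Burden on buyers: 12.5; on sellers: 10. (They sum to 22.5.)
The less price-elastic side of the market bears the larger share of a per-unit tax.

Buyers bear 12.5 per month; sellers bear 10 per month.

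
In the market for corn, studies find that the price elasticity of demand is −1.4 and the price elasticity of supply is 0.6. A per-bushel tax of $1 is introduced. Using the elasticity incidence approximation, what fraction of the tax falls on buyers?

Buyers' share ≈ 0.3.

Incidence ratio: buyers' share ≈ εs / (εs + |εd|) = 0.6 / (0.6 + 1.4) = 0.3.
Supply is the less elastic side, so buyers bear the smaller share.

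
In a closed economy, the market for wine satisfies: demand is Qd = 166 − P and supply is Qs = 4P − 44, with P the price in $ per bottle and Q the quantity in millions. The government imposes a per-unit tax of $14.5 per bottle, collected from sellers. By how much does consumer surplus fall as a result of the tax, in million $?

Without the tax, 166 − P = 4P − 44 gives 5P = 210, so P* = $42 and Q* = 124.
With the tax collected from sellers, supply shifts: Qs = 4(P − 14.5) − 44.
Solving gives Q = 112.4 with buyers paying $53.6 and sellers receiving $39.1 (the $14.5 wedge).
ΔCS is the trapezoid between Q = 112.4 and Q = 124 of height $11.6: ½ · (124 + 112.4) · 11.6 = $1371.12.

Consumer surplus falls by $1371.12 million.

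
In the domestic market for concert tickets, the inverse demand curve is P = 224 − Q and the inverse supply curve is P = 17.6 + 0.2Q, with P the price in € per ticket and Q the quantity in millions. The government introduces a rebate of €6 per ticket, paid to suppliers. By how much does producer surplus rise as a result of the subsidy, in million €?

Producer surplus rises by €174.5 million.

Rewrite in direct form: Qd = 224 − P and Qs = 5P − 88.
Before the subsidy: set 224 − P = 5P − 88 → P* = €52, Q* = 172.
With a per-unit subsidy paid to suppliers, each receives P + 6 per unit sold, so supply becomes Qs = 5(P + 6) − 88.
Solving gives Q = 177 with buyers paying €47 and suppliers receiving €53 (the €6 wedge).
ΔPS is the trapezoid between Q = 177 and Q = 172 of height €1: ½ · (172 + 177) · 1 = €174.5.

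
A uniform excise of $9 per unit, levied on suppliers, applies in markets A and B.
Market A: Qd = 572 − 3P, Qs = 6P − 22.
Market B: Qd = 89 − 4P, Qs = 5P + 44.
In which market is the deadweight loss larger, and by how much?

Market B, by $9.

Market A: pre-tax P* = $66, Q* = 374; post-tax Q = 356; deadweight loss = $81.
Market B: pre-tax P* = $5, Q* = 69; post-tax Q = 49; deadweight loss = $90.
Difference: $81 vs $90 → market B is larger by $9.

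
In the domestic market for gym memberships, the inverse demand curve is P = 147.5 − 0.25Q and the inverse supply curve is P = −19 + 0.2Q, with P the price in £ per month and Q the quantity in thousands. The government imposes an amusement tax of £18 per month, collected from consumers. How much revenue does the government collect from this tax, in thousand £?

Inverting to Q(P) form: Qd = 590 − 4P; Qs = 5P + 95.
Without the tax, 590 − 4P = 5P + 95 gives 9P = 495, so P* = £55 and Q* = 370.
With the tax collected from consumers, demand (in seller-price terms) shifts: Qd = 590 − 4(P + 18).
Solving gives Q = 330 with consumers paying £65 and producers receiving £47 (the £18 wedge).
Revenue = t · Q = 18 · 330 = £5940.

Tax revenue = £5940 thousand.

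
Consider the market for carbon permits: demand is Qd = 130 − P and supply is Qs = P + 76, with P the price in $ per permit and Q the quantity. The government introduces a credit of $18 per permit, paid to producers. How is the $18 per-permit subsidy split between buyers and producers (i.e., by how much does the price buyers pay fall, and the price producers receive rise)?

Without the subsidy, 130 − P = P + 76 gives 2P = 54, so P* = $27 and Q* = 103.
With a per-unit subsidy paid to producers, each receives P + 18 per unit sold, so supply becomes Qs = (P + 18) + 76.
New equilibrium: buyers pay $18, producers receive $36, Q = 112. (Wedge: Pb − Ps = −18.)
Gain to buyers: $9; to producers: $9. (They sum to $18.)

Buyers gain $9 per permit; producers gain $9 per permit.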